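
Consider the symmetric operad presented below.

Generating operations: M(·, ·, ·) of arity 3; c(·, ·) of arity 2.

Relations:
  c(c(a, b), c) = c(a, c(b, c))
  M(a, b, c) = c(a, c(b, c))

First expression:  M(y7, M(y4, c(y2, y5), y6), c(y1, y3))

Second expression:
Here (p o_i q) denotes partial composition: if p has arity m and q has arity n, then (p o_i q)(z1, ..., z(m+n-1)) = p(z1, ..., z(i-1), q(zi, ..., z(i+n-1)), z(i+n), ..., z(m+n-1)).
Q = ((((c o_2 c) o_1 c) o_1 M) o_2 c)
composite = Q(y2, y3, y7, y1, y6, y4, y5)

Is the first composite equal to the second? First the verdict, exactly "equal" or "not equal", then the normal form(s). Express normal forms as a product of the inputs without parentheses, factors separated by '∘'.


The first expression, normalized: y7 ∘ y4 ∘ y2 ∘ y5 ∘ y6 ∘ y1 ∘ y3
The second expression, normalized: y2 ∘ y3 ∘ y7 ∘ y1 ∘ y6 ∘ y4 ∘ y5
The normal forms differ: not equal.

not equal: they reduce to y7 ∘ y4 ∘ y2 ∘ y5 ∘ y6 ∘ y1 ∘ y3 and y2 ∘ y3 ∘ y7 ∘ y1 ∘ y6 ∘ y4 ∘ y5


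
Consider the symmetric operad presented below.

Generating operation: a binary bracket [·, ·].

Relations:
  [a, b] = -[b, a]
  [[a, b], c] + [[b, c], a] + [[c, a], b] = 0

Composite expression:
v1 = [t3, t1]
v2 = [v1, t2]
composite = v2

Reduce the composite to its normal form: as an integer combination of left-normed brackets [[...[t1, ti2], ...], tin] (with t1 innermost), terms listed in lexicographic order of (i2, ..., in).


-[[t1, t3], t2]

A multilinear Lie element is pinned by t1-initial words (t1 innermost).
Composite bracket: [[t3, t1], t2]
Each bracket splits as ab - ba, giving 4 signed words (2^2 = 4).
Words beginning with t1 determine it all:
  from t1t3t2, sign -1: term -[[t1, t3], t2]


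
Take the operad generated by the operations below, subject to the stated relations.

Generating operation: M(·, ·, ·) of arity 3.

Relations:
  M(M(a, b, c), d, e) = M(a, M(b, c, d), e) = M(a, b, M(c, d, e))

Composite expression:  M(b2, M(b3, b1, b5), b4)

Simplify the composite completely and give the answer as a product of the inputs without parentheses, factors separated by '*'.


b2 * b3 * b1 * b5 * b4

All parenthesizations of M agree; list the b-inputs left to right.
M(b3, b1, b5) unparenthesizes to b3 * b1 * b5
M(b2, M(b3, b1, b5), b4) unparenthesizes to b2 * b3 * b1 * b5 * b4


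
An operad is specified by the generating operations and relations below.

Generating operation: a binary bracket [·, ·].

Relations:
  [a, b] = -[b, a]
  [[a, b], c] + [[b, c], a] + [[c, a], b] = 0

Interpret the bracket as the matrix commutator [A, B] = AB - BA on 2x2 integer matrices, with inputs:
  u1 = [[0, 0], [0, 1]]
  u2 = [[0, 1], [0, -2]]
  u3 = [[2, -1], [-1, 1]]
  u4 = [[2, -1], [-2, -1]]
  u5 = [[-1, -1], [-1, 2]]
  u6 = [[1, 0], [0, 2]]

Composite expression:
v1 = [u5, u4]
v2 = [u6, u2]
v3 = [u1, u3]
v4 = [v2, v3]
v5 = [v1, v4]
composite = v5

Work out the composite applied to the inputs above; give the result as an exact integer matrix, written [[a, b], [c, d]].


[[0, -12], [-18, 0]]

[u5, u4] = [[1, 6], [-9, -1]]
[u6, u2] = [[0, -1], [0, 0]]
[u1, u3] = [[0, 1], [-1, 0]]
[[u6, u2], [u1, u3]] = [[1, 0], [0, -1]]
[[u5, u4], [[u6, u2], [u1, u3]]] = [[0, -12], [-18, 0]]


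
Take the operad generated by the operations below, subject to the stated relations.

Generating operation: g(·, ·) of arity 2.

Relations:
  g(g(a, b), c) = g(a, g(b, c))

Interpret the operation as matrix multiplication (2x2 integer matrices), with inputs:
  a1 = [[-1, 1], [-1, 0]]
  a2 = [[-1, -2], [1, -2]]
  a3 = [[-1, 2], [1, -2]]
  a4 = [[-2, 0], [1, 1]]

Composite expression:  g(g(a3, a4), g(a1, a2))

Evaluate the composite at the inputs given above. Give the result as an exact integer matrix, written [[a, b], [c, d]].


g(a3, a4) = [[4, 2], [-4, -2]]
g(a1, a2) = [[2, 0], [1, 2]]
g(g(a3, a4), g(a1, a2)) = [[10, 4], [-10, -4]]

[[10, 4], [-10, -4]]


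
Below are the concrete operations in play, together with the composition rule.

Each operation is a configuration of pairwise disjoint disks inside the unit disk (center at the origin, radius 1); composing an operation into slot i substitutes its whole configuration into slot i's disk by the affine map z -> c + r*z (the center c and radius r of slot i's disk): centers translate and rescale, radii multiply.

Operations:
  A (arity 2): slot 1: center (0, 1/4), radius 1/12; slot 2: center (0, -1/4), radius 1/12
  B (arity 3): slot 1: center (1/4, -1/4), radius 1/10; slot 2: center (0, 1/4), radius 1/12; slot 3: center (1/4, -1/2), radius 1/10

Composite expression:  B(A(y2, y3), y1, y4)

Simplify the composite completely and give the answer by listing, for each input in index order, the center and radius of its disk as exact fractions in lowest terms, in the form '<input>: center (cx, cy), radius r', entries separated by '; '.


y1: center (0, 1/4), radius 1/12; y2: center (1/4, -9/40), radius 1/120; y3: center (1/4, -11/40), radius 1/120; y4: center (1/4, -1/2), radius 1/10


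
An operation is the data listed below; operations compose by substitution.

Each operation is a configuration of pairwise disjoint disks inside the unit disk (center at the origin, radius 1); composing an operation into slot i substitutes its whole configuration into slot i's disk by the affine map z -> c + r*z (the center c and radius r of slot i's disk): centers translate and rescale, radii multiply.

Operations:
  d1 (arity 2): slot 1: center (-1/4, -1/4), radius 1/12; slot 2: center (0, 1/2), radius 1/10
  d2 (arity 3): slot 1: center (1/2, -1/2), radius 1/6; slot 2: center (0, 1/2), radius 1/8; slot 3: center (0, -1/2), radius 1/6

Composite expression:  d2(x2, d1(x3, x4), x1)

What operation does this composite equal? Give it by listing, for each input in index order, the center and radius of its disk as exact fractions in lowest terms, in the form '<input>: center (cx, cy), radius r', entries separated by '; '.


x1: center (0, -1/2), radius 1/6; x2: center (1/2, -1/2), radius 1/6; x3: center (-1/32, 15/32), radius 1/96; x4: center (0, 9/16), radius 1/80

Each x-disk chains the slot maps above it in d2; radii multiply.
x2 passes through 1 substitution, ending at center (1/2, -1/2), radius 1/6
x3 passes through 2 substitutions, ending at center (-1/32, 15/32), radius 1/96
x4 passes through 2 substitutions, ending at center (0, 9/16), radius 1/80
x1 passes through 1 substitution, ending at center (0, -1/2), radius 1/6


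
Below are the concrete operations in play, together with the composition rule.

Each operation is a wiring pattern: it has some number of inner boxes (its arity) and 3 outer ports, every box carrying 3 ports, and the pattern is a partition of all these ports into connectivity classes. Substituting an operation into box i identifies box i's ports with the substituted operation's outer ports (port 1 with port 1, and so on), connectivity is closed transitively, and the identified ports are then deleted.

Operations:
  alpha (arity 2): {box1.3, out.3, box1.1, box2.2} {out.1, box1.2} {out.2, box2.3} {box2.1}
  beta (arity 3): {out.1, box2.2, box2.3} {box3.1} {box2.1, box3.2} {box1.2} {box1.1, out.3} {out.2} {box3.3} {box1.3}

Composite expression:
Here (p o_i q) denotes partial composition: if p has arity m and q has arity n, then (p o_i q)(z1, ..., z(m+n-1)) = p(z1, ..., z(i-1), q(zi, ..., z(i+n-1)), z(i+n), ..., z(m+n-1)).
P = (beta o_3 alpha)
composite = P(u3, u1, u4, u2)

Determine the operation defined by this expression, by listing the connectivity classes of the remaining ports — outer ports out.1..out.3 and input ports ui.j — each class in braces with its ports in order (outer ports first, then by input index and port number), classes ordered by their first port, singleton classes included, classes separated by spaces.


{out.1, u1.2, u1.3} {out.2} {out.3, u3.1} {u1.1, u2.3} {u2.1} {u2.2, u4.1, u4.3} {u3.2} {u3.3} {u4.2}


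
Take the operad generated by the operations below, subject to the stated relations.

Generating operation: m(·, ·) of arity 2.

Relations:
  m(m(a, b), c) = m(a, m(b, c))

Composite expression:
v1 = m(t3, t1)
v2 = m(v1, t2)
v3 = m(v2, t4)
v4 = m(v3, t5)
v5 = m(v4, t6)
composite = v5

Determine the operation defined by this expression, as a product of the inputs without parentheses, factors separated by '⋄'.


All parenthesizations of m agree; list the t-inputs left to right.
m(t3, t1) reduces to t3 ⋄ t1
m(m(t3, t1), t2) reduces to t3 ⋄ t1 ⋄ t2
m(m(m(t3, t1), t2), t4) reduces to t3 ⋄ t1 ⋄ t2 ⋄ t4
m(m(m(m(t3, t1), t2), t4), t5) reduces to t3 ⋄ t1 ⋄ t2 ⋄ t4 ⋄ t5
m(m(m(m(m(t3, t1), t2), t4), t5), t6) reduces to t3 ⋄ t1 ⋄ t2 ⋄ t4 ⋄ t5 ⋄ t6

t3 ⋄ t1 ⋄ t2 ⋄ t4 ⋄ t5 ⋄ t6


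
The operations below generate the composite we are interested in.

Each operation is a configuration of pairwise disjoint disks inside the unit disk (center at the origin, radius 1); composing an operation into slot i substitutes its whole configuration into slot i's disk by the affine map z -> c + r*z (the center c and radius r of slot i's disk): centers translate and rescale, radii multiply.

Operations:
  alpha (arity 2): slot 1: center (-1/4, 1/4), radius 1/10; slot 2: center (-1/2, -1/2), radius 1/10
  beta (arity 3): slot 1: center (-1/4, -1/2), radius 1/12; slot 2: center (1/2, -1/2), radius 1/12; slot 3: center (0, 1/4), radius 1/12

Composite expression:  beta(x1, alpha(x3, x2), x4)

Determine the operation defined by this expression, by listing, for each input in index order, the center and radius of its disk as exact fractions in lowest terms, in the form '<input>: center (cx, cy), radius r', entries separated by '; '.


x1: center (-1/4, -1/2), radius 1/12; x2: center (11/24, -13/24), radius 1/120; x3: center (23/48, -23/48), radius 1/120; x4: center (0, 1/4), radius 1/12


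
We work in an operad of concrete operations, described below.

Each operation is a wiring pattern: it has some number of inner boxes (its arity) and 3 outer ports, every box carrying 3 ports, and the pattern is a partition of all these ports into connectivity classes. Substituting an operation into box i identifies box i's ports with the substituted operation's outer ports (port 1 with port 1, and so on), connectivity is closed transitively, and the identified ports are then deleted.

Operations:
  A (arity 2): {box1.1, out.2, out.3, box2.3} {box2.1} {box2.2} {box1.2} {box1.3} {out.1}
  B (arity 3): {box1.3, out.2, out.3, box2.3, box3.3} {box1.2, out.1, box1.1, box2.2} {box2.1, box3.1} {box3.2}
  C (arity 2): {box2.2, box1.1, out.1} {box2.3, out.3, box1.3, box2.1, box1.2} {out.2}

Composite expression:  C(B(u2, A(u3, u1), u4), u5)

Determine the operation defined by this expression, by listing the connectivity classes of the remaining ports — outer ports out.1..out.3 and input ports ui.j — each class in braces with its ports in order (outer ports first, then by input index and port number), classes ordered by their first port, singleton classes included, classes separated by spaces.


Two ports join when wires chain via C-identified ports.
the subtree at A composes to {out.1} {out.2, out.3, u1.3, u3.1} {u1.1} {u1.2} {u3.2} {u3.3} on (u3, u1); out.j = own outer ports
the subtree at B composes to {out.1, out.2, out.3, u1.3, u2.1, u2.2, u2.3, u3.1, u4.3} {u1.1} {u1.2} {u3.2} {u3.3} {u4.1} {u4.2} on (u2, u3, u1, u4); out.j = own outer ports
the subtree at C composes to {out.1, out.3, u1.3, u2.1, u2.2, u2.3, u3.1, u4.3, u5.1, u5.2, u5.3} {out.2} {u1.1} {u1.2} {u3.2} {u3.3} {u4.1} {u4.2} on (u2, u3, u1, u4, u5); out.j = own outer ports

{out.1, out.3, u1.3, u2.1, u2.2, u2.3, u3.1, u4.3, u5.1, u5.2, u5.3} {out.2} {u1.1} {u1.2} {u3.2} {u3.3} {u4.1} {u4.2}


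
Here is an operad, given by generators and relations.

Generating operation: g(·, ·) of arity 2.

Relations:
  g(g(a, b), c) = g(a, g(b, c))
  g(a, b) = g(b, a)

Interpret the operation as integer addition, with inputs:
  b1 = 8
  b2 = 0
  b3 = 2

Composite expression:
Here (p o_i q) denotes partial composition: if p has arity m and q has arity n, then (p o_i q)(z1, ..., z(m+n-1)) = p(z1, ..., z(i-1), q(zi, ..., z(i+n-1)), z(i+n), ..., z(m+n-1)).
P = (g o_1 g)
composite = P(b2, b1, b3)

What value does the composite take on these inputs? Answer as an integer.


10

g(b2, b1) = 8
g(g(b2, b1), b3) = 10


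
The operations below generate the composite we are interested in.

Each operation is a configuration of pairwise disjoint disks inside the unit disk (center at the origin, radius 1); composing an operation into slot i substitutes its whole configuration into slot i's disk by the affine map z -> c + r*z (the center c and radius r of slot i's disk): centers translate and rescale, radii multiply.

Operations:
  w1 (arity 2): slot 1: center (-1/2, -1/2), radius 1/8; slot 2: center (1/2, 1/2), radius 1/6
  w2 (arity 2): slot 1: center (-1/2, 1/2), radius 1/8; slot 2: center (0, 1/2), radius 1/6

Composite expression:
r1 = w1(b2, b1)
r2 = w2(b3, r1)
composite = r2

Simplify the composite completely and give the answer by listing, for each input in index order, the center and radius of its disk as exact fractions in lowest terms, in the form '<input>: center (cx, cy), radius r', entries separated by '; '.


b1: center (1/12, 7/12), radius 1/36; b2: center (-1/12, 5/12), radius 1/48; b3: center (-1/2, 1/2), radius 1/8

Below w2, radii multiply path by path; the b-disk centers shift.
tracing b3 down its 1-map path: center (-1/2, 1/2), radius 1/8
tracing b2 down its 2-map path: center (-1/12, 5/12), radius 1/48
tracing b1 down its 2-map path: center (1/12, 7/12), radius 1/36


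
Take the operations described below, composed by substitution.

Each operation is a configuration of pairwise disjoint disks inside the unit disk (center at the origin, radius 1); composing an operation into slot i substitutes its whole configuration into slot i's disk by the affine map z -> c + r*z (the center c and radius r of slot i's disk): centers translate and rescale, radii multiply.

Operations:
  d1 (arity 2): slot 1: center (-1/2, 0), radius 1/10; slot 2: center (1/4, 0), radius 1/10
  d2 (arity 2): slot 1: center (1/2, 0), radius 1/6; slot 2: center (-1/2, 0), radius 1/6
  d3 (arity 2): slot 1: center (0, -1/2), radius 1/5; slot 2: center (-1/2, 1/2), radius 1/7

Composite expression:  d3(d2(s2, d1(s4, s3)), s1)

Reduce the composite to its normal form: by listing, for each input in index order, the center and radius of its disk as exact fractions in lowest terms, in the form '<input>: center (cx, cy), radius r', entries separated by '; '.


Affine substitution under d3: radii multiply and s-centers shift.
for s2, the 2-step affine chain lands on center (1/10, -1/2), radius 1/30
for s4, the 3-step affine chain lands on center (-7/60, -1/2), radius 1/300
for s3, the 3-step affine chain lands on center (-11/120, -1/2), radius 1/300
for s1, the 1-step affine chain lands on center (-1/2, 1/2), radius 1/7

s1: center (-1/2, 1/2), radius 1/7; s2: center (1/10, -1/2), radius 1/30; s3: center (-11/120, -1/2), radius 1/300; s4: center (-7/60, -1/2), radius 1/300


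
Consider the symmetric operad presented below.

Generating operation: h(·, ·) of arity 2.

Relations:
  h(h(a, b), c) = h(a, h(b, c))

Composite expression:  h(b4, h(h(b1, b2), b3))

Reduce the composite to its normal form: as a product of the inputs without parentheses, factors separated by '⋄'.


b4 ⋄ b1 ⋄ b2 ⋄ b3


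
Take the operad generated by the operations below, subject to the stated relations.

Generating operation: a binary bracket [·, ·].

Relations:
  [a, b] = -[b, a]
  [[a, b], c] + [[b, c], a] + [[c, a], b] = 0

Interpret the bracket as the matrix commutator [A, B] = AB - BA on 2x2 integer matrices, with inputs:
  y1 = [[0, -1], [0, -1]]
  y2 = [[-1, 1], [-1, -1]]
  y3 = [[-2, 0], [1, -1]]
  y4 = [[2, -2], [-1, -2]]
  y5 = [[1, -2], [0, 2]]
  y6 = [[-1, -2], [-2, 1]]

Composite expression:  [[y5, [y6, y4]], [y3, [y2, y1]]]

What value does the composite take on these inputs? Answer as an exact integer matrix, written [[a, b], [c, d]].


[y6, y4] = [[-2, 12], [-10, 2]]
[y5, [y6, y4]] = [[20, -20], [-10, -20]]
[y2, y1] = [[-1, -1], [-1, 1]]
[y3, [y2, y1]] = [[1, 1], [-3, -1]]
[[y5, [y6, y4]], [y3, [y2, y1]]] = [[70, 80], [100, -70]]

[[70, 80], [100, -70]]


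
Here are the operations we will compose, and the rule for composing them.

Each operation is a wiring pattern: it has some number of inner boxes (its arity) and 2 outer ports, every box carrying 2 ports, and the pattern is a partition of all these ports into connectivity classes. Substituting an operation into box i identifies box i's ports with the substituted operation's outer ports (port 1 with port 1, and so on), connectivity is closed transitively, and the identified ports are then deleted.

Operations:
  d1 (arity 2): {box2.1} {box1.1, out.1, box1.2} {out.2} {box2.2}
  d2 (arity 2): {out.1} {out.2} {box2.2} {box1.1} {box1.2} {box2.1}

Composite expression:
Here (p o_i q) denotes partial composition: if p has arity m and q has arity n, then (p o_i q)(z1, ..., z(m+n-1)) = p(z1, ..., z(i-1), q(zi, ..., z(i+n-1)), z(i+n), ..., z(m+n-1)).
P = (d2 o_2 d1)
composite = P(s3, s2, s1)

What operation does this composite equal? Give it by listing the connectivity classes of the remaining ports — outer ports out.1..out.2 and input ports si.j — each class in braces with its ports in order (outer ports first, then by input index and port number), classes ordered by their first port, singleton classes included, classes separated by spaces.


{out.1} {out.2} {s1.1} {s1.2} {s2.1, s2.2} {s3.1} {s3.2}

After gluing at d2, chains via deleted ports link the s-ports.
the subtree at d1 composes to {out.1, s2.1, s2.2} {out.2} {s1.1} {s1.2} on (s2, s1); out.j = own outer ports
the subtree at d2 composes to {out.1} {out.2} {s1.1} {s1.2} {s2.1, s2.2} {s3.1} {s3.2} on (s3, s2, s1); out.j = own outer ports


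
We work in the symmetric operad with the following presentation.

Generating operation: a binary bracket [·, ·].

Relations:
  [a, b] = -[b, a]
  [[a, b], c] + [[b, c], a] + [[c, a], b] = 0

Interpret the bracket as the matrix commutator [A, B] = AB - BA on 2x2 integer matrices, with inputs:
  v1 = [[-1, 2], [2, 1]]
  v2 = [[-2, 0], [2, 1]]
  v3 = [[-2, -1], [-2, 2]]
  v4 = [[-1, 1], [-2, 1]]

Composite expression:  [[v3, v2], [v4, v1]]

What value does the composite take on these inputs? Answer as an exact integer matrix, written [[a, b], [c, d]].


[[4, 44], [200, -4]]


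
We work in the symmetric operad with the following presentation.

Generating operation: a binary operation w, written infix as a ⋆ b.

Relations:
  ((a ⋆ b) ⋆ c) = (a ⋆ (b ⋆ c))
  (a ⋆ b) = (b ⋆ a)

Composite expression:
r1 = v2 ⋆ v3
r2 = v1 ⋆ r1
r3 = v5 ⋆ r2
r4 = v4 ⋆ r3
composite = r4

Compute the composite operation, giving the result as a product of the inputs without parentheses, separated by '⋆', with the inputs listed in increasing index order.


Key point: w commutes, so take the v-inputs in any fixed order.
(v2 ⋆ v3) spells out as v2 ⋆ v3
(v1 ⋆ (v2 ⋆ v3)) spells out as v1 ⋆ v2 ⋆ v3
(v5 ⋆ (v1 ⋆ (v2 ⋆ v3))) spells out as v5 ⋆ v1 ⋆ v2 ⋆ v3
(v4 ⋆ (v5 ⋆ (v1 ⋆ (v2 ⋆ v3)))) spells out as v4 ⋆ v5 ⋆ v1 ⋆ v2 ⋆ v3
the factors in increasing index order: v1 ⋆ v2 ⋆ v3 ⋆ v4 ⋆ v5

v1 ⋆ v2 ⋆ v3 ⋆ v4 ⋆ v5


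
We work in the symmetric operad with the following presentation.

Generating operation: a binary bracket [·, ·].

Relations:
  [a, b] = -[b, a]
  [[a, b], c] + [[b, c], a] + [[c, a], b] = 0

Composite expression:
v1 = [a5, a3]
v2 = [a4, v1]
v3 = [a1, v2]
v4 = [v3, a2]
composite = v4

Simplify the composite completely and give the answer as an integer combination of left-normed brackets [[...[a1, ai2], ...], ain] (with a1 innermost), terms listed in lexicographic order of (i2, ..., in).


Left-normed coefficients sit on the a1-initial expansion words.
Composite bracket: [[a1, [a4, [a5, a3]]], a2]
The bracket unfolds into 16 signed words via [a, b] = ab - ba (2^4 = 16).
Collect the words opening with a1:
  from a1a3a5a4a2, sign +1: term +[[[[a1, a3], a5], a4], a2]
  from a1a4a3a5a2, sign -1: term -[[[[a1, a4], a3], a5], a2]
  from a1a4a5a3a2, sign +1: term +[[[[a1, a4], a5], a3], a2]
  from a1a5a3a4a2, sign -1: term -[[[[a1, a5], a3], a4], a2]

[[[[a1, a3], a5], a4], a2] - [[[[a1, a4], a3], a5], a2] + [[[[a1, a4], a5], a3], a2] - [[[[a1, a5], a3], a4], a2]


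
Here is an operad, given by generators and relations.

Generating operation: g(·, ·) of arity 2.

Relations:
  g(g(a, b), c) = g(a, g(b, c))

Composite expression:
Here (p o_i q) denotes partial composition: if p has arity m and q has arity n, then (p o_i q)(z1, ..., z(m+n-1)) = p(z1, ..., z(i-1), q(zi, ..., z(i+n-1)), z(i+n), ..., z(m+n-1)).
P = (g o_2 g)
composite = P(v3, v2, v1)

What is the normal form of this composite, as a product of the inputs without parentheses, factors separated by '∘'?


v3 ∘ v2 ∘ v1

Under associativity of g, the answer is the v's in reading order.
g(v2, v1) unparenthesizes to v2 ∘ v1
g(v3, g(v2, v1)) unparenthesizes to v3 ∘ v2 ∘ v1


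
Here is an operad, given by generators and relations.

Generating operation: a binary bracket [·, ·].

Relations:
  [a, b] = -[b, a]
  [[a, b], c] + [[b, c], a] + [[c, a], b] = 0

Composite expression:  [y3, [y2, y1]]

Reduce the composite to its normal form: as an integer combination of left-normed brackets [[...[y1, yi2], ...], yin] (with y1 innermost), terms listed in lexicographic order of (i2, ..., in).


Left-normed coefficients sit on the y1-initial expansion words.
Composite bracket: [y3, [y2, y1]]
Each bracket splits as ab - ba, giving 4 signed words (2^2 = 4).
Words beginning with y1 determine it all:
  from y1y2y3, sign +1: term +[[y1, y2], y3]

[[y1, y2], y3]


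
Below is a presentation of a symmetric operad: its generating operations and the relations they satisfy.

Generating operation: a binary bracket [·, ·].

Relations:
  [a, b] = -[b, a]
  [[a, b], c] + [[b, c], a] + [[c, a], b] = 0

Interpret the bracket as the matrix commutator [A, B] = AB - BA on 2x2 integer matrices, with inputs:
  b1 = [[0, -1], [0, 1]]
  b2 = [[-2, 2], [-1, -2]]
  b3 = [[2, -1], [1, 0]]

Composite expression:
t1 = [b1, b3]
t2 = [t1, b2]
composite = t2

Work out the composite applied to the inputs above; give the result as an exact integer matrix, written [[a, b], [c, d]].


[[-5, -4], [-2, 5]]


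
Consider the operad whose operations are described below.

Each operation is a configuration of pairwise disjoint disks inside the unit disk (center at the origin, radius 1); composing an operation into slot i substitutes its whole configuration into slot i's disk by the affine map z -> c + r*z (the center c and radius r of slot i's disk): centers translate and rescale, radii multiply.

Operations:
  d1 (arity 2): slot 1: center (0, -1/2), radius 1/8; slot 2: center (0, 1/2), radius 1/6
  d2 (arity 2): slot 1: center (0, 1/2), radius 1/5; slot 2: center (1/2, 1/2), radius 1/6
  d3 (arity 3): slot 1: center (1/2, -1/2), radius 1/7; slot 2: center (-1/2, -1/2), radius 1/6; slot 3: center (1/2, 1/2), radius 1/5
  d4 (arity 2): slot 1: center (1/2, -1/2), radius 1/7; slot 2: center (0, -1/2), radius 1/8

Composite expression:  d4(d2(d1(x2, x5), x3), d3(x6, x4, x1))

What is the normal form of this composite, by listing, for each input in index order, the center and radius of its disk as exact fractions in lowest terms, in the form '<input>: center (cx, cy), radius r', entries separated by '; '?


x1: center (1/16, -7/16), radius 1/40; x2: center (1/2, -31/70), radius 1/280; x3: center (4/7, -3/7), radius 1/42; x4: center (-1/16, -9/16), radius 1/48; x5: center (1/2, -29/70), radius 1/210; x6: center (1/16, -9/16), radius 1/56

Affine substitution under d4: radii multiply and x-centers shift.
x2: after 3 affine steps, its disk has center (1/2, -31/70), radius 1/280
x5: after 3 affine steps, its disk has center (1/2, -29/70), radius 1/210
x3: after 2 affine steps, its disk has center (4/7, -3/7), radius 1/42
x6: after 2 affine steps, its disk has center (1/16, -9/16), radius 1/56
x4: after 2 affine steps, its disk has center (-1/16, -9/16), radius 1/48
x1: after 2 affine steps, its disk has center (1/16, -7/16), radius 1/40


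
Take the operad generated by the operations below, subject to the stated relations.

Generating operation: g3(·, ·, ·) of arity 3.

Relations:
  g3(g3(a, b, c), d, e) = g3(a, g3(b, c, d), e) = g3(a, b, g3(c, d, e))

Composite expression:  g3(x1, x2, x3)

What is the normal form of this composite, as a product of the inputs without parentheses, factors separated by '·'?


x1 · x2 · x3

All parenthesizations of g3 agree; list the x-inputs left to right.
g3(x1, x2, x3) collapses to x1 · x2 · x3


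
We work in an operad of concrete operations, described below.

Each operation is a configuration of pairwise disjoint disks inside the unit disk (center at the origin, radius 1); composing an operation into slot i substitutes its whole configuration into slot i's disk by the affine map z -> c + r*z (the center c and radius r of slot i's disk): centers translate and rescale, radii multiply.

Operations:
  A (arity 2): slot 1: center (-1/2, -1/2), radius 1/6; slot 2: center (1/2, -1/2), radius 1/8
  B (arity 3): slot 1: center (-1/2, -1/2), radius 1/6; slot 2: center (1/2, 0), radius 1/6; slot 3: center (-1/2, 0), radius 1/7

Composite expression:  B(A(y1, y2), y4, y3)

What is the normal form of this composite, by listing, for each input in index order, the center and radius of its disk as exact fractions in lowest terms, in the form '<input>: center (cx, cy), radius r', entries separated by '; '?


Each y-disk chains the slot maps above it in B; radii multiply.
for y1, the 2-step affine chain lands on center (-7/12, -7/12), radius 1/36
for y2, the 2-step affine chain lands on center (-5/12, -7/12), radius 1/48
for y4, the 1-step affine chain lands on center (1/2, 0), radius 1/6
for y3, the 1-step affine chain lands on center (-1/2, 0), radius 1/7

y1: center (-7/12, -7/12), radius 1/36; y2: center (-5/12, -7/12), radius 1/48; y3: center (-1/2, 0), radius 1/7; y4: center (1/2, 0), radius 1/6


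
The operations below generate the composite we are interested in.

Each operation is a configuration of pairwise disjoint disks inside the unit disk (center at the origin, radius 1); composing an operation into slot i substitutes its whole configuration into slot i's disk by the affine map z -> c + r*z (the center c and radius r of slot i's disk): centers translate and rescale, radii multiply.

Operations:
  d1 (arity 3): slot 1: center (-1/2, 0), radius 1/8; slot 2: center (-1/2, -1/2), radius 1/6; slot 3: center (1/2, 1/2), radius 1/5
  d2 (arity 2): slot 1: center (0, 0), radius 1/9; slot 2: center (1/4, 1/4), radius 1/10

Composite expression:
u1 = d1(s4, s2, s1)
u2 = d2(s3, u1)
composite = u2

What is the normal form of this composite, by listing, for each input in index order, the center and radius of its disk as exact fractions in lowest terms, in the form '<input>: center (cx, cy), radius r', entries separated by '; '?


s1: center (3/10, 3/10), radius 1/50; s2: center (1/5, 1/5), radius 1/60; s3: center (0, 0), radius 1/9; s4: center (1/5, 1/4), radius 1/80

Follow each s-input down from d2: c' goes to c + r*c', radius to r*r'.
s3: after 1 affine step, its disk has center (0, 0), radius 1/9
s4: after 2 affine steps, its disk has center (1/5, 1/4), radius 1/80
s2: after 2 affine steps, its disk has center (1/5, 1/5), radius 1/60
s1: after 2 affine steps, its disk has center (3/10, 3/10), radius 1/50


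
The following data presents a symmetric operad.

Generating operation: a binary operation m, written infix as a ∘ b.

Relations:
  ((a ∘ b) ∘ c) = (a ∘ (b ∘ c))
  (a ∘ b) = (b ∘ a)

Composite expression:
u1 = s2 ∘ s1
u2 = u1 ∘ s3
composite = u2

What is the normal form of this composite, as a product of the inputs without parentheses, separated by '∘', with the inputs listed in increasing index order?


s1 ∘ s2 ∘ s3

With m associative and commutative, the s-input set is all that matters.
(s2 ∘ s1) flattens to s2 ∘ s1
((s2 ∘ s1) ∘ s3) flattens to s2 ∘ s1 ∘ s3
sorting the factors by input index: s1 ∘ s2 ∘ s3


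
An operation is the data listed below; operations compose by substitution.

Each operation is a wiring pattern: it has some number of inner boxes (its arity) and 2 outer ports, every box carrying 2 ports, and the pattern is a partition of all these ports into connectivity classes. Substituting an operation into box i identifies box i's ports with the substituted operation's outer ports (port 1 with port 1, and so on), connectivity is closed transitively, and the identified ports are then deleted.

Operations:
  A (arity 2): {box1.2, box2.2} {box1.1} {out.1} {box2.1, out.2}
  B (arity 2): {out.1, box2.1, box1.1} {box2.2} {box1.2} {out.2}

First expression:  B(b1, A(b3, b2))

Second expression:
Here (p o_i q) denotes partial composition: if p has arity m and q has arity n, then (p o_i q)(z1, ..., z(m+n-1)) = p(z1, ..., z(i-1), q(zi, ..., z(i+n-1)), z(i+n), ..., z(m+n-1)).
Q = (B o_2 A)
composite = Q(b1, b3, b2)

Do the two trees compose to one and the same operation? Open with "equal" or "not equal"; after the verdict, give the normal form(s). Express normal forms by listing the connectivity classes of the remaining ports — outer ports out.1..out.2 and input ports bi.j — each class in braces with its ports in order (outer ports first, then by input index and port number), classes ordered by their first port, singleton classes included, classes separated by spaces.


equal — both sides give {out.1, b1.1} {out.2} {b1.2} {b2.1} {b2.2, b3.2} {b3.1}

The first composite normalizes to {out.1, b1.1} {out.2} {b1.2} {b2.1} {b2.2, b3.2} {b3.1}
The second composite normalizes to {out.1, b1.1} {out.2} {b1.2} {b2.1} {b2.2, b3.2} {b3.1}
Same normal form: equal.


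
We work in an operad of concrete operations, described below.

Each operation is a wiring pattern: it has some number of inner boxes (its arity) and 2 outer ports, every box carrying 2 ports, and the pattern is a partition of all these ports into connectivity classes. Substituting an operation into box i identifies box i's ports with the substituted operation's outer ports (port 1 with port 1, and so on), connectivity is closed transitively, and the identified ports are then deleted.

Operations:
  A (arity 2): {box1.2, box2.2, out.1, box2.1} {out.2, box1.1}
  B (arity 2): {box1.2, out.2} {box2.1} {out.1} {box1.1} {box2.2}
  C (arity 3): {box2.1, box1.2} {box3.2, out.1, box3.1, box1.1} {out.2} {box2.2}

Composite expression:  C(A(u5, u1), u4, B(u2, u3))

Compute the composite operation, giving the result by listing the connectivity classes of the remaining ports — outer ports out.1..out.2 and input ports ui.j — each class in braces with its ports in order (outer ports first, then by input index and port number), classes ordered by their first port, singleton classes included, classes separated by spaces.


{out.1, u1.1, u1.2, u2.2, u5.2} {out.2} {u2.1} {u3.1} {u3.2} {u4.1, u5.1} {u4.2}

After gluing at C, chains via deleted ports link the u-ports.
through A, on inputs (u5, u1): {out.1, u1.1, u1.2, u5.2} {out.2, u5.1} (out.j = stage outer ports)
through B, on inputs (u2, u3): {out.1} {out.2, u2.2} {u2.1} {u3.1} {u3.2} (out.j = stage outer ports)
through C, on inputs (u5, u1, u4, u2, u3): {out.1, u1.1, u1.2, u2.2, u5.2} {out.2} {u2.1} {u3.1} {u3.2} {u4.1, u5.1} {u4.2} (out.j = stage outer ports)


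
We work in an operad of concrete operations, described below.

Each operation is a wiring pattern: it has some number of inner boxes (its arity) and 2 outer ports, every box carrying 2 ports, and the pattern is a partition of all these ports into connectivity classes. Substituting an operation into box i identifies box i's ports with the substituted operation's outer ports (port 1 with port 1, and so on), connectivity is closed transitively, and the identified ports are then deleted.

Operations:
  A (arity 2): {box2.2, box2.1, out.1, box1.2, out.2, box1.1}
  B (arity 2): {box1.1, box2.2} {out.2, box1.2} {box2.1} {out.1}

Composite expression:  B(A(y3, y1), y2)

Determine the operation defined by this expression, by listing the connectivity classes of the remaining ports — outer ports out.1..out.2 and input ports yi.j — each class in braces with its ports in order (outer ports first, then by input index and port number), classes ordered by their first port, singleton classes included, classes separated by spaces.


{out.1} {out.2, y1.1, y1.2, y2.2, y3.1, y3.2} {y2.1}


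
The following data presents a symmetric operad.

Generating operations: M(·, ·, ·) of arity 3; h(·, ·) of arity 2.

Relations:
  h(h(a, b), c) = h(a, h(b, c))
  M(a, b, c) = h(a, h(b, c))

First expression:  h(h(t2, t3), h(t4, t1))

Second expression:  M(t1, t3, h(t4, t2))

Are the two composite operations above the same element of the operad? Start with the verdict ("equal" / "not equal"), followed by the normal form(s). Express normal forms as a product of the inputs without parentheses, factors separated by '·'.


not equal; the first gives t2 · t3 · t4 · t1 and the second t1 · t3 · t4 · t2

Reducing the first expression gives t2 · t3 · t4 · t1
Reducing the second expression gives t1 · t3 · t4 · t2
They disagree, so not equal.


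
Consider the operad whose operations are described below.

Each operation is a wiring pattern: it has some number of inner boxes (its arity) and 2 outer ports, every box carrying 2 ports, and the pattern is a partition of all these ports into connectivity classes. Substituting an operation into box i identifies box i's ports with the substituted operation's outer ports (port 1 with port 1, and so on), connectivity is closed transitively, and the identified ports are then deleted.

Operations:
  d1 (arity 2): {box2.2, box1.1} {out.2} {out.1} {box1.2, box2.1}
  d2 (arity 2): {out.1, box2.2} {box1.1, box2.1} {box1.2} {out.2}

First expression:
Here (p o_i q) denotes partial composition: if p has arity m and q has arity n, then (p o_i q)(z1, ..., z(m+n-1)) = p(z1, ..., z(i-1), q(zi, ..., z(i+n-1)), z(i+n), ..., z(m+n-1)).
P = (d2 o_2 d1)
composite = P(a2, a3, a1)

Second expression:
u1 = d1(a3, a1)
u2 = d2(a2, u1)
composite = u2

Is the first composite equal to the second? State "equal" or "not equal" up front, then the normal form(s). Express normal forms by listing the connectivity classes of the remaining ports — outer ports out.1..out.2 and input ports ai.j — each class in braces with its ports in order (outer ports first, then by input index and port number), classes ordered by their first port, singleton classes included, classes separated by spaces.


Normal form of the first expression: {out.1} {out.2} {a1.1, a3.2} {a1.2, a3.1} {a2.1} {a2.2}
Normal form of the second expression: {out.1} {out.2} {a1.1, a3.2} {a1.2, a3.1} {a2.1} {a2.2}
Identical normal forms: equal.

equal — both sides give {out.1} {out.2} {a1.1, a3.2} {a1.2, a3.1} {a2.1} {a2.2}


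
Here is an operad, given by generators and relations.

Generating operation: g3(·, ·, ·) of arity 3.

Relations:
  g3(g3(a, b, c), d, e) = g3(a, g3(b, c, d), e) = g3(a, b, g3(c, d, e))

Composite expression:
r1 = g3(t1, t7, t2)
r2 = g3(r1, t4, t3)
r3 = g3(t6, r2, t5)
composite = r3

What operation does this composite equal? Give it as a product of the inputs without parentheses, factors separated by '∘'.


t6 ∘ t1 ∘ t7 ∘ t2 ∘ t4 ∘ t3 ∘ t5

Key point: g3 is associative — brackets drop, the t-order remains.
g3(t1, t7, t2) spells out as t1 ∘ t7 ∘ t2
g3(g3(t1, t7, t2), t4, t3) spells out as t1 ∘ t7 ∘ t2 ∘ t4 ∘ t3
g3(t6, g3(g3(t1, t7, t2), t4, t3), t5) spells out as t6 ∘ t1 ∘ t7 ∘ t2 ∘ t4 ∘ t3 ∘ t5


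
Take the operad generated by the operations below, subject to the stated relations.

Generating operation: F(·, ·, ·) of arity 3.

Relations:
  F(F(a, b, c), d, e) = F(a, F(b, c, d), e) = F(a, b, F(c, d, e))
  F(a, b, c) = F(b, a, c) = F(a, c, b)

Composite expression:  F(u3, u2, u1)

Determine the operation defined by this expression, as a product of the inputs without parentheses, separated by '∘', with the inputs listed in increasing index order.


u1 ∘ u2 ∘ u3

Key point: F commutes, so take the u-inputs in any fixed order.
F(u3, u2, u1) spells out as u3 ∘ u2 ∘ u1
putting the inputs in ascending order: u1 ∘ u2 ∘ u3


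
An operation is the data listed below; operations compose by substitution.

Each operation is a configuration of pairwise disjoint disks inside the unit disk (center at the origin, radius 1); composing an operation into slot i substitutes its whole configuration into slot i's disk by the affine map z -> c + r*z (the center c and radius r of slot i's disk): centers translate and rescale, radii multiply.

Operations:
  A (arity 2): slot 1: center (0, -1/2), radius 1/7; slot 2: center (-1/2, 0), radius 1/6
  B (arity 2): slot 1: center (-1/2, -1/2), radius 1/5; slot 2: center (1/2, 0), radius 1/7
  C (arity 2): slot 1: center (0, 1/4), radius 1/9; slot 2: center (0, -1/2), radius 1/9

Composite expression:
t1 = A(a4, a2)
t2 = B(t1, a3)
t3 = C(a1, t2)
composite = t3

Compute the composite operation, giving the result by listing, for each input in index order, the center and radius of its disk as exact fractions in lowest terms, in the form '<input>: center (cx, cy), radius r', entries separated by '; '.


a1: center (0, 1/4), radius 1/9; a2: center (-1/15, -5/9), radius 1/270; a3: center (1/18, -1/2), radius 1/63; a4: center (-1/18, -17/30), radius 1/315

Only the slot chain above each a matters under C; compose those maps.
a1 passes through 1 substitution, ending at center (0, 1/4), radius 1/9
a4 passes through 3 substitutions, ending at center (-1/18, -17/30), radius 1/315
a2 passes through 3 substitutions, ending at center (-1/15, -5/9), radius 1/270
a3 passes through 2 substitutions, ending at center (1/18, -1/2), radius 1/63


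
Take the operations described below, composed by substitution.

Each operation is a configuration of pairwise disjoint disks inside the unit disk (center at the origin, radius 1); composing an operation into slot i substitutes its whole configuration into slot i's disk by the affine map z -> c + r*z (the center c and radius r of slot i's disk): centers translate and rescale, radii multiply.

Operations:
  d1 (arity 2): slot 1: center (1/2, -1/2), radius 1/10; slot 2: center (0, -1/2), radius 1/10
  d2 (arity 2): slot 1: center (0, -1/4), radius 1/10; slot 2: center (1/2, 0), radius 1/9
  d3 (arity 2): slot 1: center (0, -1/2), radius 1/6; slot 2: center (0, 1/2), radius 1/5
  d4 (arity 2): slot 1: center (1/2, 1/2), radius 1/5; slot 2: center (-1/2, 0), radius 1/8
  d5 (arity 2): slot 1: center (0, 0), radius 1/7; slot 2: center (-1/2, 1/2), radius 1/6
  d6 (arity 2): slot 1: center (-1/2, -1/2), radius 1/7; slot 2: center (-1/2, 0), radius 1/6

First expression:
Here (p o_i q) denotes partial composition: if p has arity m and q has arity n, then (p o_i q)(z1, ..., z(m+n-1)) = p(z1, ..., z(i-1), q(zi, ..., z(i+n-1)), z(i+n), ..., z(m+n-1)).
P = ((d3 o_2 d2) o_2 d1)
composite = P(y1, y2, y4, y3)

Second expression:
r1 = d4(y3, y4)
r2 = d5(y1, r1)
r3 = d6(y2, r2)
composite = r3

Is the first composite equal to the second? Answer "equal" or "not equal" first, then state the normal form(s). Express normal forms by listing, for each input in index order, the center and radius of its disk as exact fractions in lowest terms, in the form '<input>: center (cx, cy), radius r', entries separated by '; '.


not equal; the first gives y1: center (0, -1/2), radius 1/6; y2: center (1/100, 11/25), radius 1/500; y3: center (1/10, 1/2), radius 1/45; y4: center (0, 11/25), radius 1/500 and the second y1: center (-1/2, 0), radius 1/42; y2: center (-1/2, -1/2), radius 1/7; y3: center (-41/72, 7/72), radius 1/180; y4: center (-43/72, 1/12), radius 1/288


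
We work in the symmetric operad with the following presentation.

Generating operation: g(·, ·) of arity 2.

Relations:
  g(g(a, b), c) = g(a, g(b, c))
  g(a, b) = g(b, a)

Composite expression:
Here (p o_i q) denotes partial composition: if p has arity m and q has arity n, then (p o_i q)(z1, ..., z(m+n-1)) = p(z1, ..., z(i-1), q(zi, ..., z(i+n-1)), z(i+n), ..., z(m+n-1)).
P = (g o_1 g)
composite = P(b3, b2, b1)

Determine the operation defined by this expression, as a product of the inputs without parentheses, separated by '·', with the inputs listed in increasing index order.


b1 · b2 · b3

Key point: g commutes, so take the b-inputs in any fixed order.
g(b3, b2) unparenthesizes to b3 · b2
g(g(b3, b2), b1) unparenthesizes to b3 · b2 · b1
reordering the factors by index: b1 · b2 · b3
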